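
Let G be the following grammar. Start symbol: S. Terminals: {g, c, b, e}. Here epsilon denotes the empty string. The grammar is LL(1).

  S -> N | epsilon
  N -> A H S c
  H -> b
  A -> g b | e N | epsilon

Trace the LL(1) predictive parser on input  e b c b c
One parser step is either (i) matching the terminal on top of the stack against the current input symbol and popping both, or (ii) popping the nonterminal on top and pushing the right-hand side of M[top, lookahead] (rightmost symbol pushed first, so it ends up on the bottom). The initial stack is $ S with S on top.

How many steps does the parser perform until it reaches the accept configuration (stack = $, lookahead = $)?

14

      Stack            Input        Action
   1  $ S              e b c b c $  expand S -> N
   2  $ N              e b c b c $  expand N -> A H S c
   3  $ c S H A        e b c b c $  expand A -> e N
   4  $ c S H N e      e b c b c $  match e
   5  $ c S H N        b c b c $    expand N -> A H S c
   6  $ c S H c S H A  b c b c $    expand A -> epsilon
   7  $ c S H c S H    b c b c $    expand H -> b
   8  $ c S H c S b    b c b c $    match b
   9  $ c S H c S      c b c $      expand S -> epsilon
  10  $ c S H c        c b c $      match c
  11  $ c S H          b c $        expand H -> b
  12  $ c S b          b c $        match b
  13  $ c S            c $          expand S -> epsilon
  14  $ c              c $          match c
Accept reached after 14 steps.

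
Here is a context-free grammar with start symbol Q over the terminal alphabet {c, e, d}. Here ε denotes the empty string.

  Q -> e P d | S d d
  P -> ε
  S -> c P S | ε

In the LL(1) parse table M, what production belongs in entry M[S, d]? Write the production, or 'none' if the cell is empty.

S -> ε

FIRST(P): from P->ε we get {ε}. So FIRST(P) = {ε}.
FIRST(S): from S->c P S we get {c}; from S->ε we get {ε}. So FIRST(S) = {ε, c}.
FIRST(Q): from Q->e P d we get {e}; from Q->S d d we get {c, d}. So FIRST(Q) = {c, d, e}.
FOLLOW(Q) includes $ since Q is the start symbol.
FOLLOW(S): in Q->S d d, S is followed by d d with FIRST {d}; in S->c P S, the suffix after S is empty (adds nothing new). Thus FOLLOW(S) = {d}.
For S -> c P S: FIRST(c P S) = {c}, so it goes in M[S, t] for t ∈ {c}.
For S -> ε: FIRST(ε) = {ε}, so it goes in M[S, t] for t ∈ {}; since ε ∈ FIRST, also for every t ∈ FOLLOW(S) = {d}.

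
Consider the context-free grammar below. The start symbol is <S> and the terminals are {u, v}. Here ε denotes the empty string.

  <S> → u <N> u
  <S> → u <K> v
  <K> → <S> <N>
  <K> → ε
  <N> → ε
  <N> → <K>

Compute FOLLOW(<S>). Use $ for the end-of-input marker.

{$, u, v}

FIRST(<S>) = {u}
FIRST(<K>) = {ε, u}  (via <S> <N>)
FIRST(<N>) = {ε, u}  (via <K>)
FOLLOW(<S>) includes $ since <S> is the start symbol.
FOLLOW(<S>): in <K>→<S> <N>, <S> is followed by <N> with FIRST {ε, u}; in <K>→<S> <N>, the suffix after <S> is nullable, so FOLLOW(<S>) ⊇ FOLLOW(<K>) = {u, v}. Thus FOLLOW(<S>) = {$, u, v}.
FOLLOW(<K>): in <S>→u <K> v, <K> is followed by v with FIRST {v}; in <N>→<K>, the suffix after <K> is empty, so FOLLOW(<K>) ⊇ FOLLOW(<N>) = {u, v}. Thus FOLLOW(<K>) = {u, v}.
FOLLOW(<N>): in <S>→u <N> u, <N> is followed by u with FIRST {u}; in <K>→<S> <N>, the suffix after <N> is empty, so FOLLOW(<N>) ⊇ FOLLOW(<K>) = {u, v}. Thus FOLLOW(<N>) = {u, v}.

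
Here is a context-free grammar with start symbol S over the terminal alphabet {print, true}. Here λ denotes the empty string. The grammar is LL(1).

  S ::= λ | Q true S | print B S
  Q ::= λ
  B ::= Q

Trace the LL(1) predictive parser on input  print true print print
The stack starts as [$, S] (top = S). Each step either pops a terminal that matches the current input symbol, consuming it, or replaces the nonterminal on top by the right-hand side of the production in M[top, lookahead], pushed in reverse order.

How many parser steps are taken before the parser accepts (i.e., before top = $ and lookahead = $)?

16

      Stack        Input                     Action
   1  $ S          print true print print $  expand S ::= print B S
   2  $ S B print  print true print print $  match print
   3  $ S B        true print print $        expand B ::= Q
   4  $ S Q        true print print $        expand Q ::= λ
   5  $ S          true print print $        expand S ::= Q true S
   6  $ S true Q   true print print $        expand Q ::= λ
   7  $ S true     true print print $        match true
   8  $ S          print print $             expand S ::= print B S
   9  $ S B print  print print $             match print
  10  $ S B        print $                   expand B ::= Q
  11  $ S Q        print $                   expand Q ::= λ
  12  $ S          print $                   expand S ::= print B S
  13  $ S B print  print $                   match print
  14  $ S B        $                         expand B ::= Q
  15  $ S Q        $                         expand Q ::= λ
  16  $ S          $                         expand S ::= λ
Accept reached after 16 steps.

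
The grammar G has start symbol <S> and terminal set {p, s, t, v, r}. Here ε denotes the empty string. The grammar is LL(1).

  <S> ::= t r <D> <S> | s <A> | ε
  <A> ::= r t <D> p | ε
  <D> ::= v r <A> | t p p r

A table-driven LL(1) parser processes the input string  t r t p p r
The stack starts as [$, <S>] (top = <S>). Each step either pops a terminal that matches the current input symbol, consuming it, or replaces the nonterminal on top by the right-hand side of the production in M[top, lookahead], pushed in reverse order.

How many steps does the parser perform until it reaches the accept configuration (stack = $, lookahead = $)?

     Stack          Input          Action
  1  $ <S>          t r t p p r $  expand <S> ::= t r <D> <S>
  2  $ <S> <D> r t  t r t p p r $  match t
  3  $ <S> <D> r    r t p p r $    match r
  4  $ <S> <D>      t p p r $      expand <D> ::= t p p r
  5  $ <S> r p p t  t p p r $      match t
  6  $ <S> r p p    p p r $        match p
  7  $ <S> r p      p r $          match p
  8  $ <S> r        r $            match r
  9  $ <S>          $              expand <S> ::= ε
Accept reached after 9 steps.

9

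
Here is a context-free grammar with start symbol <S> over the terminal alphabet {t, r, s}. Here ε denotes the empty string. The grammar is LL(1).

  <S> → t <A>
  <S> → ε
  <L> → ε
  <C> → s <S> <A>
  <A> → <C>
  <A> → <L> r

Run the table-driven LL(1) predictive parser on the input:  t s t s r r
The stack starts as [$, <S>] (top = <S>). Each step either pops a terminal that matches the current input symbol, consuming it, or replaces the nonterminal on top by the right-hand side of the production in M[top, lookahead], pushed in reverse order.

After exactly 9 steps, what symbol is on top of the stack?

     Stack        Input          Action
  1  $ <S>        t s t s r r $  expand <S> → t <A>
  2  $ <A> t      t s t s r r $  match t
  3  $ <A>        s t s r r $    expand <A> → <C>
  4  $ <C>        s t s r r $    expand <C> → s <S> <A>
  5  $ <A> <S> s  s t s r r $    match s
  6  $ <A> <S>    t s r r $      expand <S> → t <A>
  7  $ <A> <A> t  t s r r $      match t
  8  $ <A> <A>    s r r $        expand <A> → <C>
  9  $ <A> <C>    s r r $        expand <C> → s <S> <A>
Stack after step 9: $ <A> <A> <S> s (top = s).

s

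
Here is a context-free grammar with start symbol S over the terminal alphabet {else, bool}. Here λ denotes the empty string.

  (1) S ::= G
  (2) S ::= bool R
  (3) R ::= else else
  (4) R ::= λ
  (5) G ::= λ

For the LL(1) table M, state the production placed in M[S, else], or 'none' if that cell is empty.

FIRST(R): from R::=else else we get {else}; from R::=λ we get {λ}. So FIRST(R) = {λ, else}.
FIRST(G): from G::=λ we get {λ}. So FIRST(G) = {λ}.
FIRST(S): from S::=G we get {λ}; from S::=bool R we get {bool}. So FIRST(S) = {λ, bool}.
FOLLOW(S) includes $ since S is the start symbol.
FOLLOW(S): S appears on no right-hand side. Thus FOLLOW(S) = {$}.
For S ::= G: FIRST(G) = {λ}, so it goes in M[S, t] for t ∈ {}; since λ ∈ FIRST, also for every t ∈ FOLLOW(S) = {$}.
For S ::= bool R: FIRST(bool R) = {bool}, so it goes in M[S, t] for t ∈ {bool}.
None of these place a production in M[S, else].

none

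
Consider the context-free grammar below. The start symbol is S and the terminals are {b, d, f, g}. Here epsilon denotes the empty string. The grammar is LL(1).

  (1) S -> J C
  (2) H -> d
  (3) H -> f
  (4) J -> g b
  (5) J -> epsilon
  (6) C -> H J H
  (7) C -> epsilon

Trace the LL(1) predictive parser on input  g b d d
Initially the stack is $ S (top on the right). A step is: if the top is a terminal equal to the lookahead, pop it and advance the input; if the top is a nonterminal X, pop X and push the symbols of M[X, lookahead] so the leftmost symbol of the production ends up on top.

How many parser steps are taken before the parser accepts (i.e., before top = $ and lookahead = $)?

10

      Stack    Input      Action
   1  $ S      g b d d $  expand S -> J C
   2  $ C J    g b d d $  expand J -> g b
   3  $ C b g  g b d d $  match g
   4  $ C b    b d d $    match b
   5  $ C      d d $      expand C -> H J H
   6  $ H J H  d d $      expand H -> d
   7  $ H J d  d d $      match d
   8  $ H J    d $        expand J -> epsilon
   9  $ H      d $        expand H -> d
  10  $ d      d $        match d
Accept reached after 10 steps.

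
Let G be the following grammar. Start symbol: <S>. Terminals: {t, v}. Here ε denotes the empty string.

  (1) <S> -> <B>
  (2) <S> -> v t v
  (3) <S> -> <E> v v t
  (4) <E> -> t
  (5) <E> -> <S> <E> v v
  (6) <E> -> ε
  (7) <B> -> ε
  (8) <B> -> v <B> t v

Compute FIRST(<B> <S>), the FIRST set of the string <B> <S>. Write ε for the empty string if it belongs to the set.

FIRST(<B>): from <B>->ε we get {ε}; from <B>->v <B> t v we get {v}. So FIRST(<B>) = {ε, v}.
FIRST(<S>): from <S>-><B> we get {ε, v}; from <S>->v t v we get {v}; from <S>-><E> v v t we get {t, v}. So FIRST(<S>) = {ε, t, v}.
FIRST(<E>): from <E>->t we get {t}; from <E>-><S> <E> v v we get {t, v}; from <E>->ε we get {ε}. So FIRST(<E>) = {ε, t, v}.
FIRST(<B> <S>): take FIRST of each symbol in turn, carrying on past any symbol whose FIRST contains ε; result {ε, t, v}.

{ε, t, v}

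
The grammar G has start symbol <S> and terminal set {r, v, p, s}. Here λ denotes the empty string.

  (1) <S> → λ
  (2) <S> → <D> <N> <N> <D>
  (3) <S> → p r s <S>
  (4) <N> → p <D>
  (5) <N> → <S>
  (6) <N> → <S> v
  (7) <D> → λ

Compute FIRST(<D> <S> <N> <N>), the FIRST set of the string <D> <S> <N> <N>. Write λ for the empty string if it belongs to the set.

FIRST(<D>): from <D>→λ we get {λ}. So FIRST(<D>) = {λ}.
FIRST(<S>): from <S>→λ we get {λ}; from <S>→<D> <N> <N> <D> we get {λ, p, v}; from <S>→p r s <S> we get {p}. So FIRST(<S>) = {λ, p, v}.
FIRST(<N>): from <N>→p <D> we get {p}; from <N>→<S> we get {λ, p, v}; from <N>→<S> v we get {p, v}. So FIRST(<N>) = {λ, p, v}.
FIRST(<D> <S> <N> <N>): take FIRST of each symbol in turn, carrying on past any symbol whose FIRST contains λ; result {λ, p, v}.

{λ, p, v}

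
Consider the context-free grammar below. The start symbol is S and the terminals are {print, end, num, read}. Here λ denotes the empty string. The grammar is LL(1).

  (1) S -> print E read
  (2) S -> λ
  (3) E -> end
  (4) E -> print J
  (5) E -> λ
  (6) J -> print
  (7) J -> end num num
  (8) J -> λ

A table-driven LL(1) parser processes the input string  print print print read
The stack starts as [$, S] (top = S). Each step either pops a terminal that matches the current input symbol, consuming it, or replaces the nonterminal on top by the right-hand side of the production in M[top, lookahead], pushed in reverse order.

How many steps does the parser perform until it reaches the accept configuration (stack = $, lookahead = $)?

7

     Stack           Input                     Action
  1  $ S             print print print read $  expand S -> print E read
  2  $ read E print  print print print read $  match print
  3  $ read E        print print read $        expand E -> print J
  4  $ read J print  print print read $        match print
  5  $ read J        print read $              expand J -> print
  6  $ read print    print read $              match print
  7  $ read          read $                    match read
Accept reached after 7 steps.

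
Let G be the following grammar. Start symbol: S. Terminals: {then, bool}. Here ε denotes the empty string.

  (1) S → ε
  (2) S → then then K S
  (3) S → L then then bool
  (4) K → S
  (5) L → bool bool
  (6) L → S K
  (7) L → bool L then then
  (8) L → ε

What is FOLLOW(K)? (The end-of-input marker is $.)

{$, bool, then}

FIRST(S): from S→ε we get {ε}; from S→then then K S we get {then}; from S→L then then bool we get {bool, then}. So FIRST(S) = {ε, bool, then}.
FIRST(K): from K→S we get {ε, bool, then}. So FIRST(K) = {ε, bool, then}.
FIRST(L): from L→bool bool we get {bool}; from L→S K we get {ε, bool, then}; from L→bool L then then we get {bool}; from L→ε we get {ε}. So FIRST(L) = {ε, bool, then}.
FOLLOW(S) includes $ since S is the start symbol.
FOLLOW(L): in S→L then then bool, L is followed by then then bool with FIRST {then}; in L→bool L then then, L is followed by then then with FIRST {then}. Thus FOLLOW(L) = {then}.
FOLLOW(S): in S→then then K S, the suffix after S is empty (adds nothing new); in K→S, the suffix after S is empty, so FOLLOW(S) ⊇ FOLLOW(K) = {$, bool, then}; in L→S K, S is followed by K with FIRST {ε, bool, then}; in L→S K, the suffix after S is nullable, so FOLLOW(S) ⊇ FOLLOW(L) = {then}. Thus FOLLOW(S) = {$, bool, then}.
FOLLOW(K): in S→then then K S, K is followed by S with FIRST {ε, bool, then}; in S→then then K S, the suffix after K is nullable, so FOLLOW(K) ⊇ FOLLOW(S) = {$, bool, then}; in L→S K, the suffix after K is empty, so FOLLOW(K) ⊇ FOLLOW(L) = {then}. Thus FOLLOW(K) = {$, bool, then}.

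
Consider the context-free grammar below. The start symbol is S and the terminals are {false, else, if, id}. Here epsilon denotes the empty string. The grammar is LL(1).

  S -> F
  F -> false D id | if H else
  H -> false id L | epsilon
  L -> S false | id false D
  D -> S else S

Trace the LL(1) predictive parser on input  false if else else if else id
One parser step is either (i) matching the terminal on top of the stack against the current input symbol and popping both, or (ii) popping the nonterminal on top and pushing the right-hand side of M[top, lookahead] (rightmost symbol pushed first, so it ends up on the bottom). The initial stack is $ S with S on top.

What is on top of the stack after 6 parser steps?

step 1: stack=$ S  input=false if else else if else id $  — expand S -> F
step 2: stack=$ F  input=false if else else if else id $  — expand F -> false D id
step 3: stack=$ id D false  input=false if else else if else id $  — match false
step 4: stack=$ id D  input=if else else if else id $  — expand D -> S else S
step 5: stack=$ id S else S  input=if else else if else id $  — expand S -> F
step 6: stack=$ id S else F  input=if else else if else id $  — expand F -> if H else
Stack after step 6: $ id S else else H if (top = if).

if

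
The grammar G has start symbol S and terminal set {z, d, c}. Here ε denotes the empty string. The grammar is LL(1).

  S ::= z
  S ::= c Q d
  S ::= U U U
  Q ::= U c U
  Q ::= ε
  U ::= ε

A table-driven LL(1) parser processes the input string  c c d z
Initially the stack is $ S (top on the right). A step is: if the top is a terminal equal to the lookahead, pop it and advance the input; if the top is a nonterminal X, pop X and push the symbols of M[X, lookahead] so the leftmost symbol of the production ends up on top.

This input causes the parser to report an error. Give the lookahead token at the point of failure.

     Stack      Input      Action
  1  $ S        c c d z $  expand S ::= c Q d
  2  $ d Q c    c c d z $  match c
  3  $ d Q      c d z $    expand Q ::= U c U
  4  $ d U c U  c d z $    expand U ::= ε
  5  $ d U c    c d z $    match c
  6  $ d U      d z $      expand U ::= ε
  7  $ d        d z $      match d
  8  $          z $        error: stack empty but input remains

z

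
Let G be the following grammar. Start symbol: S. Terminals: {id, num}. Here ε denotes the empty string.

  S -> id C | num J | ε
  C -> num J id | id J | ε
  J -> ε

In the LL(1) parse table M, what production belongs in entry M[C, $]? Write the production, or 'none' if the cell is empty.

C -> ε

FIRST(S): from S->id C we get {id}; from S->num J we get {num}; from S->ε we get {ε}. So FIRST(S) = {ε, id, num}.
FIRST(C): from C->num J id we get {num}; from C->id J we get {id}; from C->ε we get {ε}. So FIRST(C) = {ε, id, num}.
FIRST(J): from J->ε we get {ε}. So FIRST(J) = {ε}.
FOLLOW(S) includes $ since S is the start symbol.
FOLLOW(S): S appears on no right-hand side. Thus FOLLOW(S) = {$}.
FOLLOW(C): in S->id C, the suffix after C is empty, so FOLLOW(C) ⊇ FOLLOW(S) = {$}. Thus FOLLOW(C) = {$}.
For C -> num J id: FIRST(num J id) = {num}, so it goes in M[C, t] for t ∈ {num}.
For C -> id J: FIRST(id J) = {id}, so it goes in M[C, t] for t ∈ {id}.
For C -> ε: FIRST(ε) = {ε}, so it goes in M[C, t] for t ∈ {}; since ε ∈ FIRST, also for every t ∈ FOLLOW(C) = {$}.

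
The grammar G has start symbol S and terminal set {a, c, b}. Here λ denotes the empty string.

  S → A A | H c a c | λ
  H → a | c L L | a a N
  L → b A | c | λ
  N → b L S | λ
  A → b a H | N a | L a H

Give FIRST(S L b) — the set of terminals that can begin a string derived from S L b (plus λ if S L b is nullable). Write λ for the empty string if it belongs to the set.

FIRST(H): from H→a we get {a}; from H→c L L we get {c}; from H→a a N we get {a}. So FIRST(H) = {a, c}.
FIRST(L): from L→b A we get {b}; from L→c we get {c}; from L→λ we get {λ}. So FIRST(L) = {λ, b, c}.
FIRST(N): from N→b L S we get {b}; from N→λ we get {λ}. So FIRST(N) = {λ, b}.
FIRST(A): from A→b a H we get {b}; from A→N a we get {a, b}; from A→L a H we get {a, b, c}. So FIRST(A) = {a, b, c}.
FIRST(S): from S→A A we get {a, b, c}; from S→H c a c we get {a, c}; from S→λ we get {λ}. So FIRST(S) = {λ, a, b, c}.
FIRST(S L b): take FIRST of each symbol in turn, carrying on past any symbol whose FIRST contains λ; result {a, b, c}.

{a, b, c}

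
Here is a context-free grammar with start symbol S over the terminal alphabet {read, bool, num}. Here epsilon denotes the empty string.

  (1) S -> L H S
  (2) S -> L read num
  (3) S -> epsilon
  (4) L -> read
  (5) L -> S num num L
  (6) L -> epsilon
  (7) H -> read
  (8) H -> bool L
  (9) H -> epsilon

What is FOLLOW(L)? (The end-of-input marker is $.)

FIRST(H) = {epsilon, bool, read}
FIRST(S) = {epsilon, bool, num, read}  (via L H S, L read num)
FIRST(L) = {epsilon, bool, num, read}  (via S num num L)
FOLLOW(S) includes $ since S is the start symbol.
FOLLOW(S): in S->L H S, the suffix after S is empty (adds nothing new); in L->S num num L, S is followed by num num L with FIRST {num}. Thus FOLLOW(S) = {$, num}.
FOLLOW(H): in S->L H S, H is followed by S with FIRST {epsilon, bool, num, read}; in S->L H S, the suffix after H is nullable, so FOLLOW(H) ⊇ FOLLOW(S) = {$, num}. Thus FOLLOW(H) = {$, bool, num, read}.
FOLLOW(L): in S->L H S, L is followed by H S with FIRST {epsilon, bool, num, read}; in S->L H S, the suffix after L is nullable, so FOLLOW(L) ⊇ FOLLOW(S) = {$, num}; in S->L read num, L is followed by read num with FIRST {read}; in L->S num num L, the suffix after L is empty (adds nothing new); in H->bool L, the suffix after L is empty, so FOLLOW(L) ⊇ FOLLOW(H) = {$, bool, num, read}. Thus FOLLOW(L) = {$, bool, num, read}.

{$, bool, num, read}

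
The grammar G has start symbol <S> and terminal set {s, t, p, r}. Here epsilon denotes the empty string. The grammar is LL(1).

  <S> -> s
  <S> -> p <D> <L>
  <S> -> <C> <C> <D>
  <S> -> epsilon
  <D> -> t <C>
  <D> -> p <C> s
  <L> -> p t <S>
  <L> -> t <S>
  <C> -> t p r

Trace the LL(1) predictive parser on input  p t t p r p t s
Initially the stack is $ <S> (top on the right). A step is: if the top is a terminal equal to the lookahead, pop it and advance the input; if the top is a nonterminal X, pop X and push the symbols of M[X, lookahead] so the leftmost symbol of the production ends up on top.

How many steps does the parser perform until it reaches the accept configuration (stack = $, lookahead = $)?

step 1: stack=$ <S>  input=p t t p r p t s $  — expand <S> -> p <D> <L>
step 2: stack=$ <L> <D> p  input=p t t p r p t s $  — match p
step 3: stack=$ <L> <D>  input=t t p r p t s $  — expand <D> -> t <C>
step 4: stack=$ <L> <C> t  input=t t p r p t s $  — match t
step 5: stack=$ <L> <C>  input=t p r p t s $  — expand <C> -> t p r
step 6: stack=$ <L> r p t  input=t p r p t s $  — match t
step 7: stack=$ <L> r p  input=p r p t s $  — match p
step 8: stack=$ <L> r  input=r p t s $  — match r
step 9: stack=$ <L>  input=p t s $  — expand <L> -> p t <S>
step 10: stack=$ <S> t p  input=p t s $  — match p
step 11: stack=$ <S> t  input=t s $  — match t
step 12: stack=$ <S>  input=s $  — expand <S> -> s
step 13: stack=$ s  input=s $  — match s
Accept reached after 13 steps.

13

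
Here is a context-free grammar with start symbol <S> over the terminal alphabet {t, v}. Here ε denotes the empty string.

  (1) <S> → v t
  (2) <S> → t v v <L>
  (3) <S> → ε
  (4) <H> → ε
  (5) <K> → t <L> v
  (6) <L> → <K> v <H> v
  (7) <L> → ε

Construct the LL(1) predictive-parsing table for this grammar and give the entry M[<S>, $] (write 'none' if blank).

FIRST(<S>): from <S>→v t we get {v}; from <S>→t v v <L> we get {t}; from <S>→ε we get {ε}. So FIRST(<S>) = {ε, t, v}.
FIRST(<H>): from <H>→ε we get {ε}. So FIRST(<H>) = {ε}.
FIRST(<K>): from <K>→t <L> v we get {t}. So FIRST(<K>) = {t}.
FIRST(<L>): from <L>→<K> v <H> v we get {t}; from <L>→ε we get {ε}. So FIRST(<L>) = {ε, t}.
FOLLOW(<S>) includes $ since <S> is the start symbol.
FOLLOW(<S>): <S> appears on no right-hand side. Thus FOLLOW(<S>) = {$}.
For <S> → v t: FIRST(v t) = {v}, so it goes in M[<S>, t] for t ∈ {v}.
For <S> → t v v <L>: FIRST(t v v <L>) = {t}, so it goes in M[<S>, t] for t ∈ {t}.
For <S> → ε: FIRST(ε) = {ε}, so it goes in M[<S>, t] for t ∈ {}; since ε ∈ FIRST, also for every t ∈ FOLLOW(<S>) = {$}.

<S> → ε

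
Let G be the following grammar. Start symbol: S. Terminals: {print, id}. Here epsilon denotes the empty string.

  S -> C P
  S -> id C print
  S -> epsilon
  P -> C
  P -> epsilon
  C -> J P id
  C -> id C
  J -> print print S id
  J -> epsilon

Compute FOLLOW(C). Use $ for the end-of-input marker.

FIRST(J): from J->print print S id we get {print}; from J->epsilon we get {epsilon}. So FIRST(J) = {epsilon, print}.
FIRST(S): from S->C P we get {id, print}; from S->id C print we get {id}; from S->epsilon we get {epsilon}. So FIRST(S) = {epsilon, id, print}.
FIRST(P): from P->C we get {id, print}; from P->epsilon we get {epsilon}. So FIRST(P) = {epsilon, id, print}.
FIRST(C): from C->J P id we get {id, print}; from C->id C we get {id}. So FIRST(C) = {id, print}.
FOLLOW(S) includes $ since S is the start symbol.
FOLLOW(S): in J->print print S id, S is followed by id with FIRST {id}. Thus FOLLOW(S) = {$, id}.
FOLLOW(P): in S->C P, the suffix after P is empty, so FOLLOW(P) ⊇ FOLLOW(S) = {$, id}; in C->J P id, P is followed by id with FIRST {id}. Thus FOLLOW(P) = {$, id}.
FOLLOW(C): in S->C P, C is followed by P with FIRST {epsilon, id, print}; in S->C P, the suffix after C is nullable, so FOLLOW(C) ⊇ FOLLOW(S) = {$, id}; in S->id C print, C is followed by print with FIRST {print}; in P->C, the suffix after C is empty, so FOLLOW(C) ⊇ FOLLOW(P) = {$, id}; in C->id C, the suffix after C is empty (adds nothing new). Thus FOLLOW(C) = {$, id, print}.
FOLLOW(J): in C->J P id, J is followed by P id with FIRST {id, print}. Thus FOLLOW(J) = {id, print}.

{$, id, print}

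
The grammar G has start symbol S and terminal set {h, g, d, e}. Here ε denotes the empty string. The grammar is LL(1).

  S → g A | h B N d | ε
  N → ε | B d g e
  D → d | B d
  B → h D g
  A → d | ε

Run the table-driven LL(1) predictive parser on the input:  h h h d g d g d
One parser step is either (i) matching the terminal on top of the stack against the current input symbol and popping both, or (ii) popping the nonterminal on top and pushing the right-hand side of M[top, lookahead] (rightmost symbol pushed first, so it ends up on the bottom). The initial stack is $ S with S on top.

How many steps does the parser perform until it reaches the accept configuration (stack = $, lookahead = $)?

14

      Stack            Input              Action
   1  $ S              h h h d g d g d $  expand S → h B N d
   2  $ d N B h        h h h d g d g d $  match h
   3  $ d N B          h h d g d g d $    expand B → h D g
   4  $ d N g D h      h h d g d g d $    match h
   5  $ d N g D        h d g d g d $      expand D → B d
   6  $ d N g d B      h d g d g d $      expand B → h D g
   7  $ d N g d g D h  h d g d g d $      match h
   8  $ d N g d g D    d g d g d $        expand D → d
   9  $ d N g d g d    d g d g d $        match d
  10  $ d N g d g      g d g d $          match g
  11  $ d N g d        d g d $            match d
  12  $ d N g          g d $              match g
  13  $ d N            d $                expand N → ε
  14  $ d              d $                match d
Accept reached after 14 steps.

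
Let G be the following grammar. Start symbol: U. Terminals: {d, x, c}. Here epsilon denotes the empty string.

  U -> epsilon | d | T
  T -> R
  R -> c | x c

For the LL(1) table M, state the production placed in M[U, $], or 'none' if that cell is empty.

U -> epsilon

FIRST(R): from R->c we get {c}; from R->x c we get {x}. So FIRST(R) = {c, x}.
FIRST(T): from T->R we get {c, x}. So FIRST(T) = {c, x}.
FIRST(U): from U->epsilon we get {epsilon}; from U->d we get {d}; from U->T we get {c, x}. So FIRST(U) = {epsilon, c, d, x}.
FOLLOW(U) includes $ since U is the start symbol.
FOLLOW(U): U appears on no right-hand side. Thus FOLLOW(U) = {$}.
For U -> epsilon: FIRST(epsilon) = {epsilon}, so it goes in M[U, t] for t ∈ {}; since epsilon ∈ FIRST, also for every t ∈ FOLLOW(U) = {$}.
For U -> d: FIRST(d) = {d}, so it goes in M[U, t] for t ∈ {d}.
For U -> T: FIRST(T) = {c, x}, so it goes in M[U, t] for t ∈ {c, x}.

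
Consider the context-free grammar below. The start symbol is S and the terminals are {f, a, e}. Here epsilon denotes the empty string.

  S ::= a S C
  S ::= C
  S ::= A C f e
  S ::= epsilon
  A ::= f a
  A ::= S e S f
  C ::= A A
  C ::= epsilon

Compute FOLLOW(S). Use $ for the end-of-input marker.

FIRST(S) = {epsilon, a, e, f}  (via C, A C f e)
FIRST(A) = {a, e, f}  (via S e S f)
FIRST(C) = {epsilon, a, e, f}  (via A A)
FOLLOW(S) includes $ since S is the start symbol.
FOLLOW(S): in S::=a S C, S is followed by C with FIRST {epsilon, a, e, f}; in S::=a S C, the suffix after S is nullable (adds nothing new); in A::=S e S f (occurrence 1), S is followed by e S f with FIRST {e}; in A::=S e S f (occurrence 2), S is followed by f with FIRST {f}. Thus FOLLOW(S) = {$, a, e, f}.
FOLLOW(C): in S::=a S C, the suffix after C is empty, so FOLLOW(C) ⊇ FOLLOW(S) = {$, a, e, f}; in S::=C, the suffix after C is empty, so FOLLOW(C) ⊇ FOLLOW(S) = {$, a, e, f}; in S::=A C f e, C is followed by f e with FIRST {f}. Thus FOLLOW(C) = {$, a, e, f}.
FOLLOW(A): in S::=A C f e, A is followed by C f e with FIRST {a, e, f}; in C::=A A (occurrence 1), A is followed by A with FIRST {a, e, f}; in C::=A A (occurrence 2), the suffix after A is empty, so FOLLOW(A) ⊇ FOLLOW(C) = {$, a, e, f}. Thus FOLLOW(A) = {$, a, e, f}.

{$, a, e, f}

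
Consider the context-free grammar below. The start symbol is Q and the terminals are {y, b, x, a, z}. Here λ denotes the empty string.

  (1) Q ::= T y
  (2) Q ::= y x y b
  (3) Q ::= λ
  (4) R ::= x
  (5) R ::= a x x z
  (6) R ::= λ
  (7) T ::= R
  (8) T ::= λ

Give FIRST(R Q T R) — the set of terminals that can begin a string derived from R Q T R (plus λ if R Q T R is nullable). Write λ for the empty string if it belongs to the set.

{λ, a, x, y}

FIRST(R): from R::=x we get {x}; from R::=a x x z we get {a}; from R::=λ we get {λ}. So FIRST(R) = {λ, a, x}.
FIRST(T): from T::=R we get {λ, a, x}; from T::=λ we get {λ}. So FIRST(T) = {λ, a, x}.
FIRST(Q): from Q::=T y we get {a, x, y}; from Q::=y x y b we get {y}; from Q::=λ we get {λ}. So FIRST(Q) = {λ, a, x, y}.
FIRST(R Q T R): take FIRST of each symbol in turn, carrying on past any symbol whose FIRST contains λ; result {λ, a, x, y}.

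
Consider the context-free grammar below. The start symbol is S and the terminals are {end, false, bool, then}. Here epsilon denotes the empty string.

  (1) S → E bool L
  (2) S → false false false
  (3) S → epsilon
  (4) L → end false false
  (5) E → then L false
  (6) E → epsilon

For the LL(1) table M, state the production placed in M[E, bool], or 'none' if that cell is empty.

E → epsilon

FIRST(L): from L→end false false we get {end}. So FIRST(L) = {end}.
FIRST(E): from E→then L false we get {then}; from E→epsilon we get {epsilon}. So FIRST(E) = {epsilon, then}.
FIRST(S): from S→E bool L we get {bool, then}; from S→false false false we get {false}; from S→epsilon we get {epsilon}. So FIRST(S) = {epsilon, bool, false, then}.
FOLLOW(S) includes $ since S is the start symbol.
FOLLOW(E): in S→E bool L, E is followed by bool L with FIRST {bool}. Thus FOLLOW(E) = {bool}.
For E → then L false: FIRST(then L false) = {then}, so it goes in M[E, t] for t ∈ {then}.
For E → epsilon: FIRST(epsilon) = {epsilon}, so it goes in M[E, t] for t ∈ {}; since epsilon ∈ FIRST, also for every t ∈ FOLLOW(E) = {bool}.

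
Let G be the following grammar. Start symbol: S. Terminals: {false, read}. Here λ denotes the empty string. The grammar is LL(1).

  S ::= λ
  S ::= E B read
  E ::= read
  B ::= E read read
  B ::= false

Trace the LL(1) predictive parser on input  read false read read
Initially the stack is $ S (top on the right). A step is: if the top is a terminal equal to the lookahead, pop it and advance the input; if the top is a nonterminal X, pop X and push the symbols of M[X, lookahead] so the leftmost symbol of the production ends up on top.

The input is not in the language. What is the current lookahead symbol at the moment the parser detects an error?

step 1: stack=$ S  input=read false read read $  — expand S ::= E B read
step 2: stack=$ read B E  input=read false read read $  — expand E ::= read
step 3: stack=$ read B read  input=read false read read $  — match read
step 4: stack=$ read B  input=false read read $  — expand B ::= false
step 5: stack=$ read false  input=false read read $  — match false
step 6: stack=$ read  input=read read $  — match read
step 7: stack=$  input=read $  — error: stack empty but input remains

read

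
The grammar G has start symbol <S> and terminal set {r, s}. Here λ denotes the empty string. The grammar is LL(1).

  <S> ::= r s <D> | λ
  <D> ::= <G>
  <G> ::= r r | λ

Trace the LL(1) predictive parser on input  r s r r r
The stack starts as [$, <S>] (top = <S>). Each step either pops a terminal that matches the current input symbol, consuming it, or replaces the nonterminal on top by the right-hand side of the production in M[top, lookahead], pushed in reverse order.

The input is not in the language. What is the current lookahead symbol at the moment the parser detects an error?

     Stack      Input        Action
  1  $ <S>      r s r r r $  expand <S> ::= r s <D>
  2  $ <D> s r  r s r r r $  match r
  3  $ <D> s    s r r r $    match s
  4  $ <D>      r r r $      expand <D> ::= <G>
  5  $ <G>      r r r $      expand <G> ::= r r
  6  $ r r      r r r $      match r
  7  $ r        r r $        match r
  8  $          r $          error: stack empty but input remains

r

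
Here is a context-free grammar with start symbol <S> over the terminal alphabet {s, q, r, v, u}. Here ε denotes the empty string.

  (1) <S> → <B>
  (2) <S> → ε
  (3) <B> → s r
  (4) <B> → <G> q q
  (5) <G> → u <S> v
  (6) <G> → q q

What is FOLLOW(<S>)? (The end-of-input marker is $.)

FIRST(<G>): from <G>→u <S> v we get {u}; from <G>→q q we get {q}. So FIRST(<G>) = {q, u}.
FIRST(<B>): from <B>→s r we get {s}; from <B>→<G> q q we get {q, u}. So FIRST(<B>) = {q, s, u}.
FIRST(<S>): from <S>→<B> we get {q, s, u}; from <S>→ε we get {ε}. So FIRST(<S>) = {ε, q, s, u}.
FOLLOW(<S>) includes $ since <S> is the start symbol.
FOLLOW(<S>): in <G>→u <S> v, <S> is followed by v with FIRST {v}. Thus FOLLOW(<S>) = {$, v}.
FOLLOW(<B>): in <S>→<B>, the suffix after <B> is empty, so FOLLOW(<B>) ⊇ FOLLOW(<S>) = {$, v}. Thus FOLLOW(<B>) = {$, v}.
FOLLOW(<G>): in <B>→<G> q q, <G> is followed by q q with FIRST {q}. Thus FOLLOW(<G>) = {q}.

{$, v}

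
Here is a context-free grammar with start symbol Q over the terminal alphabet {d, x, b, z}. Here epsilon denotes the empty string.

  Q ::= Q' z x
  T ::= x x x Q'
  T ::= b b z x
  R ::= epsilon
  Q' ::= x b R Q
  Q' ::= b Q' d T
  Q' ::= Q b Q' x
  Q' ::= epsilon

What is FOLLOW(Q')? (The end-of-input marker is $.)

FIRST(T) = {b, x}
FIRST(R) = {epsilon}
FIRST(Q) = {b, x, z}  (via Q' z x)
FIRST(Q') = {epsilon, b, x, z}  (via Q b Q' x)
FOLLOW(Q) includes $ since Q is the start symbol.
FOLLOW(R): in Q'::=x b R Q, R is followed by Q with FIRST {b, x, z}. Thus FOLLOW(R) = {b, x, z}.
FOLLOW(Q): in Q'::=x b R Q, the suffix after Q is empty, so FOLLOW(Q) ⊇ FOLLOW(Q') = {d, x, z}; in Q'::=Q b Q' x, Q is followed by b Q' x with FIRST {b}. Thus FOLLOW(Q) = {$, b, d, x, z}.
FOLLOW(T): in Q'::=b Q' d T, the suffix after T is empty, so FOLLOW(T) ⊇ FOLLOW(Q') = {d, x, z}. Thus FOLLOW(T) = {d, x, z}.
FOLLOW(Q'): in Q::=Q' z x, Q' is followed by z x with FIRST {z}; in T::=x x x Q', the suffix after Q' is empty, so FOLLOW(Q') ⊇ FOLLOW(T) = {d, x, z}; in Q'::=b Q' d T, Q' is followed by d T with FIRST {d}; in Q'::=Q b Q' x, Q' is followed by x with FIRST {x}. Thus FOLLOW(Q') = {d, x, z}.

{d, x, z}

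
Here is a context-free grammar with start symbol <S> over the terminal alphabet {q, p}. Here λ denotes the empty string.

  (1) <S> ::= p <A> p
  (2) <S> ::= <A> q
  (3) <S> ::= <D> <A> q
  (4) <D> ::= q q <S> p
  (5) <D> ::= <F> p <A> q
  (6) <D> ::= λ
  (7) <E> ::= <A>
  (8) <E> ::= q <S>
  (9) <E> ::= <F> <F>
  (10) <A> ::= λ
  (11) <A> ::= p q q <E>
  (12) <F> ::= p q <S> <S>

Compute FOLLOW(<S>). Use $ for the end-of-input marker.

{$, p, q}

FIRST(<A>) = {λ, p}
FIRST(<F>) = {p}
FIRST(<D>) = {λ, p, q}  (via <F> p <A> q)
FIRST(<E>) = {λ, p, q}  (via <A>, <F> <F>)
FIRST(<S>) = {p, q}  (via <A> q, <D> <A> q)
FOLLOW(<S>) includes $ since <S> is the start symbol.
FOLLOW(<D>): in <S>::=<D> <A> q, <D> is followed by <A> q with FIRST {p, q}. Thus FOLLOW(<D>) = {p, q}.
FOLLOW(<S>): in <D>::=q q <S> p, <S> is followed by p with FIRST {p}; in <E>::=q <S>, the suffix after <S> is empty, so FOLLOW(<S>) ⊇ FOLLOW(<E>) = {p, q}; in <F>::=p q <S> <S> (occurrence 1), <S> is followed by <S> with FIRST {p, q}; in <F>::=p q <S> <S> (occurrence 2), the suffix after <S> is empty, so FOLLOW(<S>) ⊇ FOLLOW(<F>) = {p, q}. Thus FOLLOW(<S>) = {$, p, q}.
FOLLOW(<E>): in <A>::=p q q <E>, the suffix after <E> is empty, so FOLLOW(<E>) ⊇ FOLLOW(<A>) = {p, q}. Thus FOLLOW(<E>) = {p, q}.
FOLLOW(<A>): in <S>::=p <A> p, <A> is followed by p with FIRST {p}; in <S>::=<A> q, <A> is followed by q with FIRST {q}; in <S>::=<D> <A> q, <A> is followed by q with FIRST {q}; in <D>::=<F> p <A> q, <A> is followed by q with FIRST {q}; in <E>::=<A>, the suffix after <A> is empty, so FOLLOW(<A>) ⊇ FOLLOW(<E>) = {p, q}. Thus FOLLOW(<A>) = {p, q}.
FOLLOW(<F>): in <D>::=<F> p <A> q, <F> is followed by p <A> q with FIRST {p}; in <E>::=<F> <F> (occurrence 1), <F> is followed by <F> with FIRST {p}; in <E>::=<F> <F> (occurrence 2), the suffix after <F> is empty, so FOLLOW(<F>) ⊇ FOLLOW(<E>) = {p, q}. Thus FOLLOW(<F>) = {p, q}.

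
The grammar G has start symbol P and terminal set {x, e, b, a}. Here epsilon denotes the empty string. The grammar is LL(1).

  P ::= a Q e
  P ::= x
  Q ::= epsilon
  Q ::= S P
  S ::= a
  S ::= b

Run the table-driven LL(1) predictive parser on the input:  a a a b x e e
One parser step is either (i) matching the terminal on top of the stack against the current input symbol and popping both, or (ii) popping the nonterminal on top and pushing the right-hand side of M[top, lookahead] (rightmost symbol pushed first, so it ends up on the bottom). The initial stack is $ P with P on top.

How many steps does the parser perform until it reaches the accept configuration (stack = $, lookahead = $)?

step 1: stack=$ P  input=a a a b x e e $  — expand P ::= a Q e
step 2: stack=$ e Q a  input=a a a b x e e $  — match a
step 3: stack=$ e Q  input=a a b x e e $  — expand Q ::= S P
step 4: stack=$ e P S  input=a a b x e e $  — expand S ::= a
step 5: stack=$ e P a  input=a a b x e e $  — match a
step 6: stack=$ e P  input=a b x e e $  — expand P ::= a Q e
step 7: stack=$ e e Q a  input=a b x e e $  — match a
step 8: stack=$ e e Q  input=b x e e $  — expand Q ::= S P
step 9: stack=$ e e P S  input=b x e e $  — expand S ::= b
step 10: stack=$ e e P b  input=b x e e $  — match b
step 11: stack=$ e e P  input=x e e $  — expand P ::= x
step 12: stack=$ e e x  input=x e e $  — match x
step 13: stack=$ e e  input=e e $  — match e
step 14: stack=$ e  input=e $  — match e
Accept reached after 14 steps.

14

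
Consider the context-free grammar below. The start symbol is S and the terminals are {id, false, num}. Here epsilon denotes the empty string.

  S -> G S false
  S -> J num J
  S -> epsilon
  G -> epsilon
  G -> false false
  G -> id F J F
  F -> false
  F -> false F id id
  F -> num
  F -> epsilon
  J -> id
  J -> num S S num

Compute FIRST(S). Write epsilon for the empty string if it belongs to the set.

{epsilon, false, id, num}

FIRST(G) = {epsilon, false, id}
FIRST(F) = {epsilon, false, num}
FIRST(J) = {id, num}
FIRST(S) = {epsilon, false, id, num}  (via G S false, J num J)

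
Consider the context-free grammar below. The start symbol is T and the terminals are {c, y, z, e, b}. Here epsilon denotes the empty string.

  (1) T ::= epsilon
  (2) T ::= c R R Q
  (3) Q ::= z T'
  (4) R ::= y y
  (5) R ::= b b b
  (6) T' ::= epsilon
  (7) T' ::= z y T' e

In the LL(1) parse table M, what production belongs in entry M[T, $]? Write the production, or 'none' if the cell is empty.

FIRST(T): from T::=epsilon we get {epsilon}; from T::=c R R Q we get {c}. So FIRST(T) = {epsilon, c}.
FIRST(Q): from Q::=z T' we get {z}. So FIRST(Q) = {z}.
FIRST(R): from R::=y y we get {y}; from R::=b b b we get {b}. So FIRST(R) = {b, y}.
FIRST(T'): from T'::=epsilon we get {epsilon}; from T'::=z y T' e we get {z}. So FIRST(T') = {epsilon, z}.
FOLLOW(T) includes $ since T is the start symbol.
FOLLOW(T): T appears on no right-hand side. Thus FOLLOW(T) = {$}.
For T ::= epsilon: FIRST(epsilon) = {epsilon}, so it goes in M[T, t] for t ∈ {}; since epsilon ∈ FIRST, also for every t ∈ FOLLOW(T) = {$}.
For T ::= c R R Q: FIRST(c R R Q) = {c}, so it goes in M[T, t] for t ∈ {c}.

T ::= epsilon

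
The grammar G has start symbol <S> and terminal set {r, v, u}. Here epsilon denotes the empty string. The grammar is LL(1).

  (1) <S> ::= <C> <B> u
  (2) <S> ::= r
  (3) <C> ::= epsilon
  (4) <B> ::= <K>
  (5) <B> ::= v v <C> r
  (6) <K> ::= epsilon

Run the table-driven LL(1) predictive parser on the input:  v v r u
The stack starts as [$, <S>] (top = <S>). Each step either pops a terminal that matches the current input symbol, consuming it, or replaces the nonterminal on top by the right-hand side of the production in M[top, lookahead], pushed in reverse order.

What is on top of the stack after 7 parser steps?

step 1: stack=$ <S>  input=v v r u $  — expand <S> ::= <C> <B> u
step 2: stack=$ u <B> <C>  input=v v r u $  — expand <C> ::= epsilon
step 3: stack=$ u <B>  input=v v r u $  — expand <B> ::= v v <C> r
step 4: stack=$ u r <C> v v  input=v v r u $  — match v
step 5: stack=$ u r <C> v  input=v r u $  — match v
step 6: stack=$ u r <C>  input=r u $  — expand <C> ::= epsilon
step 7: stack=$ u r  input=r u $  — match r
Stack after step 7: $ u (top = u).

u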